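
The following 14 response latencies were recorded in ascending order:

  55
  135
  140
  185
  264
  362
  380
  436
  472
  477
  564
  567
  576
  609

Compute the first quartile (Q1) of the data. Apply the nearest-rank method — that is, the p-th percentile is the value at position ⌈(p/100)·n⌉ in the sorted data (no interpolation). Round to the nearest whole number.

n = 14.
Position = ⌈25/100 · 14⌉ = ⌈3.5⌉ = 4.
The value at rank 4 is 185.

185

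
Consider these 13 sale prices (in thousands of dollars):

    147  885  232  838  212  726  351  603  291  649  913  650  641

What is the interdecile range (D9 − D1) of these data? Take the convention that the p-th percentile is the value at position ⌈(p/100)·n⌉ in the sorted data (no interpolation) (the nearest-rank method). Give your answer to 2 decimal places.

Sorted: 147, 212, 232, 291, 351, 603, 641, 649, 650, 726, 838, 885, 913.
n = 13.
P10: rank ⌈10/100·13⌉ = 2 → 212.
P90: rank ⌈90/100·13⌉ = 12 → 885.
Difference: 885 − 212 = 673.

673.00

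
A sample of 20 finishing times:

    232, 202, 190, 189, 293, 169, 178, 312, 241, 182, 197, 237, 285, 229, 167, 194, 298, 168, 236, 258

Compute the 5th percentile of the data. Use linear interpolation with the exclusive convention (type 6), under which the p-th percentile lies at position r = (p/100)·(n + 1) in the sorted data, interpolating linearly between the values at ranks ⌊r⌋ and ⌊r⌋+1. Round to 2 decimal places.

167.05

Sorted: 167, 168, 169, 178, 182, 189, 190, 194, 197, 202, 229, 232, 236, 237, 241, 258, 285, 293, 298, 312.
n = 20.
r = (5/100)·(20 + 1) = 1.05.
Rank 1 is 167 and rank 2 is 168.
Interpolate: 167 + 0.05·(168 − 167) = 167 + 0.05·1 = 167.05.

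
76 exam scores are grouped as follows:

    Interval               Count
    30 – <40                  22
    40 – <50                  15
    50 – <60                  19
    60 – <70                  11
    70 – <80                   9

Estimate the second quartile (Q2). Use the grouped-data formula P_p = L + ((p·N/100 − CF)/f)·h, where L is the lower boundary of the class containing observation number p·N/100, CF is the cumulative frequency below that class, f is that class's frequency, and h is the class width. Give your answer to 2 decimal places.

N = 76; target position k = 50/100 · 76 = 38.
Cumulative frequencies: 22, 37, 56, 67, 76.
Observation 38 falls in the class 50 – <60.
L = 50, CF = 37, f = 19, h = 10.
P50 = 50 + ((38 − 37)/19)·10 = 50 + 0.526316 = 50.5263.

50.53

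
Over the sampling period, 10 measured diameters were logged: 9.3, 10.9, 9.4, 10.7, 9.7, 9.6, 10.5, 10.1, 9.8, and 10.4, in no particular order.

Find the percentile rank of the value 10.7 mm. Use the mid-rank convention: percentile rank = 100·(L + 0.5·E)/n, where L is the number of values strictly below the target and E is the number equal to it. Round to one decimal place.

85.0

Sorted: 9.3, 9.4, 9.6, 9.7, 9.8, 10.1, 10.4, 10.5, 10.7, 10.9.
Count below 10.7: L = 8; count equal: E = 1; n = 10.
Percentile rank = 100·(8 + 0.5·1)/10 = 100·8.5/10 = 85.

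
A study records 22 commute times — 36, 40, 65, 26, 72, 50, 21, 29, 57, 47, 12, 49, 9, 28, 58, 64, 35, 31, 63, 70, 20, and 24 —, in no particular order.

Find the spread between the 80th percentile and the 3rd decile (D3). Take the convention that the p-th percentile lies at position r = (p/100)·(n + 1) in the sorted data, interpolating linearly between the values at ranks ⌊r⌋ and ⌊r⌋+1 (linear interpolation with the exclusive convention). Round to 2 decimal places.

35.60

Sorted: 9, 12, 20, 21, 24, 26, 28, 29, 31, 35, 36, 40, 47, 49, 50, 57, 58, 63, 64, 65, 70, 72.
n = 22.
P30: r = 6.9; ranks 6–7 are 26, 28; interpolating gives 27.8.
P80: r = 18.4; ranks 18–19 are 63, 64; interpolating gives 63.4.
Difference: 63.4 − 27.8 = 35.6.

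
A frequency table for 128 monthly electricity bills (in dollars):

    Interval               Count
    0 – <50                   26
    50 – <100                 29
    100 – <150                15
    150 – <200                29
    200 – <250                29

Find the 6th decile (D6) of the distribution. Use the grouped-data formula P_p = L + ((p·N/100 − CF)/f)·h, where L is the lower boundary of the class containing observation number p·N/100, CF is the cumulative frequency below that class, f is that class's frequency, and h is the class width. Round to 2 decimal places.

N = 128; target position k = 60/100 · 128 = 76.8.
Cumulative frequencies: 26, 55, 70, 99, 128.
Observation 76.8 falls in the class 150 – <200.
L = 150, CF = 70, f = 29, h = 50.
P60 = 150 + ((76.8 − 70)/29)·50 = 150 + 11.7241 = 161.724.

161.72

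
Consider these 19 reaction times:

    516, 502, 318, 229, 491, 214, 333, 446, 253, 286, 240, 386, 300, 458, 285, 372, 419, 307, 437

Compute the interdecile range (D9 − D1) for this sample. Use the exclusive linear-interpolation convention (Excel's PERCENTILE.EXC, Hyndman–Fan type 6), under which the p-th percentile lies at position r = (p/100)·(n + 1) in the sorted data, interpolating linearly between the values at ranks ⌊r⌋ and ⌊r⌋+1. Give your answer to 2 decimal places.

273.00

Sorted: 214, 229, 240, 253, 285, 286, 300, 307, 318, 333, 372, 386, 419, 437, 446, 458, 491, 502, 516.
n = 19.
P10: r = 2 (integer) → 229.
P90: r = 18 (integer) → 502.
Difference: 502 − 229 = 273.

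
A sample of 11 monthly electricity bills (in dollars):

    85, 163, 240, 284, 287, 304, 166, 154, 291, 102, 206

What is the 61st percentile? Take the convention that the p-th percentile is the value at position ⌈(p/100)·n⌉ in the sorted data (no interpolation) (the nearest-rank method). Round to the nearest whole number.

240

Sorted: 85, 102, 154, 163, 166, 206, 240, 284, 287, 291, 304.
n = 11.
Position = ⌈61/100 · 11⌉ = ⌈6.71⌉ = 7.
The value at rank 7 is 240.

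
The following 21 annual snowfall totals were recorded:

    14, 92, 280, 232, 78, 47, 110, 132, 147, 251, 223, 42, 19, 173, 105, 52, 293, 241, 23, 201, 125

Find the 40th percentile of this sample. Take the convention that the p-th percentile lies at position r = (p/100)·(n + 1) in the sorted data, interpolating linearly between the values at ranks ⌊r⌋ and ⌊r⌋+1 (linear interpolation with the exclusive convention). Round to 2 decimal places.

Sorted: 14, 19, 23, 42, 47, 52, 78, 92, 105, 110, 125, 132, 147, 173, 201, 223, 232, 241, 251, 280, 293.
n = 21.
r = (40/100)·(21 + 1) = 8.8.
Rank 8 is 92 and rank 9 is 105.
Interpolate: 92 + 0.8·(105 − 92) = 92 + 0.8·13 = 102.4.

102.40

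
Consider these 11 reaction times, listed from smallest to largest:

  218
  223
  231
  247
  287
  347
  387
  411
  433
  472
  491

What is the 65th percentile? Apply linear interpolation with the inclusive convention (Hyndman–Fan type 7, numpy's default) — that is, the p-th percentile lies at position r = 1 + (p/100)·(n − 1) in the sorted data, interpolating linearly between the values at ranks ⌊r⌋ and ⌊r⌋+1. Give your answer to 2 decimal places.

n = 11.
r = 1 + (65/100)·(11 − 1) = 1 + 6.5 = 7.5.
Rank 7 is 387 and rank 8 is 411.
Interpolate: 387 + 0.5·(411 − 387) = 387 + 0.5·24 = 399.

399.00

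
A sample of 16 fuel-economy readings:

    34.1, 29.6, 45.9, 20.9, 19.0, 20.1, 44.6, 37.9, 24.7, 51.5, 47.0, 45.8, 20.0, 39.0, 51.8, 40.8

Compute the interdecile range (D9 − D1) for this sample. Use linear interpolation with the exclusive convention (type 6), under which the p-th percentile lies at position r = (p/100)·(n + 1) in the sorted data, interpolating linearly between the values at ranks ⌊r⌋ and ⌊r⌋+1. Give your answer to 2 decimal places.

Sorted: 19.0, 20.0, 20.1, 20.9, 24.7, 29.6, 34.1, 37.9, 39.0, 40.8, 44.6, 45.8, 45.9, 47.0, 51.5, 51.8.
n = 16.
P10: r = 1.7; ranks 1–2 are 19.0, 20.0; interpolating gives 19.7.
P90: r = 15.3; ranks 15–16 are 51.5, 51.8; interpolating gives 51.59.
Difference: 51.59 − 19.7 = 31.89.

31.89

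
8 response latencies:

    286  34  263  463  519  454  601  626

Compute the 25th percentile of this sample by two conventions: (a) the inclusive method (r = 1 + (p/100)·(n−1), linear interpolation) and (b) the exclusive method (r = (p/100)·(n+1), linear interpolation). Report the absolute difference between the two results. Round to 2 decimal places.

Sorted: 34, 263, 286, 454, 463, 519, 601, 626.
n = 8.
(a) r = 2.75; between ranks 2 (263) and 3 (286): 280.25.
(b) r = 2.25; between ranks 2 (263) and 3 (286): 268.75.
|280.25 − 268.75| = 11.5.

11.50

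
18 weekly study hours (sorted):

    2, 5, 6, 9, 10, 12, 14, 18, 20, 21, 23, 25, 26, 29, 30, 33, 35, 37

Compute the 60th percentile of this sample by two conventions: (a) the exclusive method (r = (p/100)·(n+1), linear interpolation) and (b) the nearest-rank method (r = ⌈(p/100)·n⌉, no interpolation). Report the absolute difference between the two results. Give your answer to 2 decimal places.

n = 18.
(a) r = 11.4; between ranks 11 (23) and 12 (25): 23.8.
(b) the nearest-rank method: rank 11 → 23.
|23.8 − 23| = 0.8.

0.80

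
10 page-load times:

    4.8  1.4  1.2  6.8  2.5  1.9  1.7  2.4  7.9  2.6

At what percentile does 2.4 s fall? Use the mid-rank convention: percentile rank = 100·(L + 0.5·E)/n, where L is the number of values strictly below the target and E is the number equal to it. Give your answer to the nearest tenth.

Sorted: 1.2, 1.4, 1.7, 1.9, 2.4, 2.5, 2.6, 4.8, 6.8, 7.9.
Count below 2.4: L = 4; count equal: E = 1; n = 10.
Percentile rank = 100·(4 + 0.5·1)/10 = 100·4.5/10 = 45.

45.0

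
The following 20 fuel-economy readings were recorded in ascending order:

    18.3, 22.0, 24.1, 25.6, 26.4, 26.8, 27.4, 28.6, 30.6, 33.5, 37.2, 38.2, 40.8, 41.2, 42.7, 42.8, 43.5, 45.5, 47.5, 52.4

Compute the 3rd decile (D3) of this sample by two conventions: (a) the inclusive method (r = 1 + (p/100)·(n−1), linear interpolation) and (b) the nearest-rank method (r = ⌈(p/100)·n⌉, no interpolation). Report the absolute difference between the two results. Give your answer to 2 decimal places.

n = 20.
(a) r = 6.7; between ranks 6 (26.8) and 7 (27.4): 27.22.
(b) the nearest-rank method: rank 6 → 26.8.
|27.22 − 26.8| = 0.42.

0.42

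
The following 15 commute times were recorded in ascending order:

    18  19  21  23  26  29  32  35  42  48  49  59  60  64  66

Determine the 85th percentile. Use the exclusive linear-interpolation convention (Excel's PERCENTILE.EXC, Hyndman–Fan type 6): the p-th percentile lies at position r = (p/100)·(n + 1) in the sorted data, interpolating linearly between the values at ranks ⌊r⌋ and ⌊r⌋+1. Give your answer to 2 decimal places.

n = 15.
r = (85/100)·(15 + 1) = 13.6.
Rank 13 is 60 and rank 14 is 64.
Interpolate: 60 + 0.6·(64 − 60) = 60 + 0.6·4 = 62.4.

62.40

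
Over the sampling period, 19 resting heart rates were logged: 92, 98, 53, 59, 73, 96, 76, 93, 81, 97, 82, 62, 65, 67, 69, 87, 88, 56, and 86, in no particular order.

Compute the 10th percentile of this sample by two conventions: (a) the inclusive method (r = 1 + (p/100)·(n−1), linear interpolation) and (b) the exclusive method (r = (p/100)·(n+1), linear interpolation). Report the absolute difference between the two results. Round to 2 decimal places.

Sorted: 53, 56, 59, 62, 65, 67, 69, 73, 76, 81, 82, 86, 87, 88, 92, 93, 96, 97, 98.
n = 19.
(a) r = 2.8; between ranks 2 (56) and 3 (59): 58.4.
(b) r = 2 → value at rank 2 = 56.
|58.4 − 56| = 2.4.

2.40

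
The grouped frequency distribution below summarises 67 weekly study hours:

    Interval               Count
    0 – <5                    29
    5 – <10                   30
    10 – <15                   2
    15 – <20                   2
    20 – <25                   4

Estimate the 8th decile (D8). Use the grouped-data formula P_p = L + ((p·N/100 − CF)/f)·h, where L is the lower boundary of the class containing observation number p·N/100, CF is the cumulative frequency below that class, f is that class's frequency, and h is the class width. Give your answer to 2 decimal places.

N = 67; target position k = 80/100 · 67 = 53.6.
Cumulative frequencies: 29, 59, 61, 63, 67.
Observation 53.6 falls in the class 5 – <10.
L = 5, CF = 29, f = 30, h = 5.
P80 = 5 + ((53.6 − 29)/30)·5 = 5 + 4.1 = 9.1.

9.10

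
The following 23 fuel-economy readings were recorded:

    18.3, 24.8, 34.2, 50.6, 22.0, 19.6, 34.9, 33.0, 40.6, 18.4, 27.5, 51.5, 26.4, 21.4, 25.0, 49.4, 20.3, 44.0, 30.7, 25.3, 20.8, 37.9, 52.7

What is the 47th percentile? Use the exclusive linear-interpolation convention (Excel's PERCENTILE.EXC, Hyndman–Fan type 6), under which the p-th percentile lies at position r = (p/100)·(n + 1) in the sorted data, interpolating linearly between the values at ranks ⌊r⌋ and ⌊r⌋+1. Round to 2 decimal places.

26.71

Sorted: 18.3, 18.4, 19.6, 20.3, 20.8, 21.4, 22.0, 24.8, 25.0, 25.3, 26.4, 27.5, 30.7, 33.0, 34.2, 34.9, 37.9, 40.6, 44.0, 49.4, 50.6, 51.5, 52.7.
n = 23.
r = (47/100)·(23 + 1) = 11.28.
Rank 11 is 26.4 and rank 12 is 27.5.
Interpolate: 26.4 + 0.28·(27.5 − 26.4) = 26.4 + 0.28·1.1 = 26.708.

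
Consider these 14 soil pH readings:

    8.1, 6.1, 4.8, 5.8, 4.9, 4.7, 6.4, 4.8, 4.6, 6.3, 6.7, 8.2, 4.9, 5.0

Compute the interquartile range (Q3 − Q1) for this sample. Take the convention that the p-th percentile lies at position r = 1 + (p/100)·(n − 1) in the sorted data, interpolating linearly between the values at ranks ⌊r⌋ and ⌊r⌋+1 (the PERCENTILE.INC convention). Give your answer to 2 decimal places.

Sorted: 4.6, 4.7, 4.8, 4.8, 4.9, 4.9, 5.0, 5.8, 6.1, 6.3, 6.4, 6.7, 8.1, 8.2.
n = 14.
P25: r = 4.25; ranks 4–5 are 4.8, 4.9; interpolating gives 4.825.
P75: r = 10.75; ranks 10–11 are 6.3, 6.4; interpolating gives 6.375.
Difference: 6.375 − 4.825 = 1.55.

1.55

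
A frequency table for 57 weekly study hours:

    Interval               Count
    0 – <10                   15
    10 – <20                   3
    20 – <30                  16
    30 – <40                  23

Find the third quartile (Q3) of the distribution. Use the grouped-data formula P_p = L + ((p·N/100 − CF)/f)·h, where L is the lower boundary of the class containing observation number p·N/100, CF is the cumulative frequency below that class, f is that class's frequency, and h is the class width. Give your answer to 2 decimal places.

33.80

N = 57; target position k = 75/100 · 57 = 42.75.
Cumulative frequencies: 15, 18, 34, 57.
Observation 42.75 falls in the class 30 – <40.
L = 30, CF = 34, f = 23, h = 10.
P75 = 30 + ((42.75 − 34)/23)·10 = 30 + 3.80435 = 33.8043.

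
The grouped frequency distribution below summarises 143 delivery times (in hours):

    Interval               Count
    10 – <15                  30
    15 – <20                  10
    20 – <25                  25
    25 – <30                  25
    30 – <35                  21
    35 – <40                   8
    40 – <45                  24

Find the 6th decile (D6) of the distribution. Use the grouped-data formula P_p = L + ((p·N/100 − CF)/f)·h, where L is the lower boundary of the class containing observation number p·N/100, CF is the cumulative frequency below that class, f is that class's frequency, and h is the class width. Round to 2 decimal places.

N = 143; target position k = 60/100 · 143 = 85.8.
Cumulative frequencies: 30, 40, 65, 90, 111, 119, 143.
Observation 85.8 falls in the class 25 – <30.
L = 25, CF = 65, f = 25, h = 5.
P60 = 25 + ((85.8 − 65)/25)·5 = 25 + 4.16 = 29.16.

29.16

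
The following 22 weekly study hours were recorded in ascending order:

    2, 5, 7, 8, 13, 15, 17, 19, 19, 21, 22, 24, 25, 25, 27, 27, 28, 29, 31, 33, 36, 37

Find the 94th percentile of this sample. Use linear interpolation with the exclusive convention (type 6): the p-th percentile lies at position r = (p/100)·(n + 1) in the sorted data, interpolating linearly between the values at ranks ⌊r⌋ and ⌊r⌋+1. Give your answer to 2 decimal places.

n = 22.
r = (94/100)·(22 + 1) = 21.62.
Rank 21 is 36 and rank 22 is 37.
Interpolate: 36 + 0.62·(37 − 36) = 36 + 0.62·1 = 36.62.

36.62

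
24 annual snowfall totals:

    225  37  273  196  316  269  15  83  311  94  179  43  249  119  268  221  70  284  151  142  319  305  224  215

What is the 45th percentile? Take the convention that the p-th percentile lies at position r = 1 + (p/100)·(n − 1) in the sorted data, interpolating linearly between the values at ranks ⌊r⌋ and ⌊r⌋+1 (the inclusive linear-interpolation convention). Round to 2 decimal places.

Sorted: 15, 37, 43, 70, 83, 94, 119, 142, 151, 179, 196, 215, 221, 224, 225, 249, 268, 269, 273, 284, 305, 311, 316, 319.
n = 24.
r = 1 + (45/100)·(24 − 1) = 1 + 10.35 = 11.35.
Rank 11 is 196 and rank 12 is 215.
Interpolate: 196 + 0.35·(215 − 196) = 196 + 0.35·19 = 202.65.

202.65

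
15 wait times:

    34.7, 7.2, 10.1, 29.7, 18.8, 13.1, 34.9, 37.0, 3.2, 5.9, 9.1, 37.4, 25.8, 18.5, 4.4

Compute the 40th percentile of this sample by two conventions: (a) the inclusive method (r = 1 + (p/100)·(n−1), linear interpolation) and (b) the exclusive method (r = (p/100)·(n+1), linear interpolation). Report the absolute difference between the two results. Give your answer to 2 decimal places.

0.60

Sorted: 3.2, 4.4, 5.9, 7.2, 9.1, 10.1, 13.1, 18.5, 18.8, 25.8, 29.7, 34.7, 34.9, 37.0, 37.4.
n = 15.
(a) r = 6.6; between ranks 6 (10.1) and 7 (13.1): 11.9.
(b) r = 6.4; between ranks 6 (10.1) and 7 (13.1): 11.3.
|11.9 − 11.3| = 0.6.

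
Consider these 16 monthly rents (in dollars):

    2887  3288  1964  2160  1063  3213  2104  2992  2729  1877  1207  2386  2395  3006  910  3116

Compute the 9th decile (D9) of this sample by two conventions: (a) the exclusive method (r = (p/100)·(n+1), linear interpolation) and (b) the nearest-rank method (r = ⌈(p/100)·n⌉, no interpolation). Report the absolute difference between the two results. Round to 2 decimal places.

22.50

Sorted: 910, 1063, 1207, 1877, 1964, 2104, 2160, 2386, 2395, 2729, 2887, 2992, 3006, 3116, 3213, 3288.
n = 16.
(a) r = 15.3; between ranks 15 (3213) and 16 (3288): 3235.5.
(b) the nearest-rank method: rank 15 → 3213.
|3235.5 − 3213| = 22.5.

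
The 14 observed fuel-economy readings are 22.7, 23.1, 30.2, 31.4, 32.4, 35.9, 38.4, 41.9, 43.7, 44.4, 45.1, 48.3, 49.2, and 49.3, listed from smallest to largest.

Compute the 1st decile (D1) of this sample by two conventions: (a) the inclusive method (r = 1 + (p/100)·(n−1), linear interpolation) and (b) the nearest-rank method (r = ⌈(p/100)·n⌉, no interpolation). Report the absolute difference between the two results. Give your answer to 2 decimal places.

n = 14.
(a) r = 2.3; between ranks 2 (23.1) and 3 (30.2): 25.23.
(b) the nearest-rank method: rank 2 → 23.1.
|25.23 − 23.1| = 2.13.

2.13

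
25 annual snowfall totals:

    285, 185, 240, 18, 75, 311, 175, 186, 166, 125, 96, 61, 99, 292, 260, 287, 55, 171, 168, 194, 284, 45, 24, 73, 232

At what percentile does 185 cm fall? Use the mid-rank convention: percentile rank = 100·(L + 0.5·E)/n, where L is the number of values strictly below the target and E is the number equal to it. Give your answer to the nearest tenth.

Sorted: 18, 24, 45, 55, 61, 73, 75, 96, 99, 125, 166, 168, 171, 175, 185, 186, 194, 232, 240, 260, 284, 285, 287, 292, 311.
Count below 185: L = 14; count equal: E = 1; n = 25.
Percentile rank = 100·(14 + 0.5·1)/25 = 100·14.5/25 = 58.

58.0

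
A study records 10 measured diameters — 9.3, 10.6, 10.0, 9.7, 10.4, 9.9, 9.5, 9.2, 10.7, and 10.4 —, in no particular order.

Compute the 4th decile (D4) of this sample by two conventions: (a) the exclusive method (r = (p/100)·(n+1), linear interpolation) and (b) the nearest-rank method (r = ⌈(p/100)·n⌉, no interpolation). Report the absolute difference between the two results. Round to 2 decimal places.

Sorted: 9.2, 9.3, 9.5, 9.7, 9.9, 10.0, 10.4, 10.4, 10.6, 10.7.
n = 10.
(a) r = 4.4; between ranks 4 (9.7) and 5 (9.9): 9.78.
(b) the nearest-rank method: rank 4 → 9.7.
|9.78 − 9.7| = 0.08.

0.08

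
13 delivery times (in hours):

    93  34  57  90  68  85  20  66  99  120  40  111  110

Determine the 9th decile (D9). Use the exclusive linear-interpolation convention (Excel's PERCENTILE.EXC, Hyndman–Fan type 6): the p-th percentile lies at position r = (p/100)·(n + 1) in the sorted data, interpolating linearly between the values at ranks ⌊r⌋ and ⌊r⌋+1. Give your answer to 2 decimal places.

116.40

Sorted: 20, 34, 40, 57, 66, 68, 85, 90, 93, 99, 110, 111, 120.
n = 13.
r = (90/100)·(13 + 1) = 12.6.
Rank 12 is 111 and rank 13 is 120.
Interpolate: 111 + 0.6·(120 − 111) = 111 + 0.6·9 = 116.4.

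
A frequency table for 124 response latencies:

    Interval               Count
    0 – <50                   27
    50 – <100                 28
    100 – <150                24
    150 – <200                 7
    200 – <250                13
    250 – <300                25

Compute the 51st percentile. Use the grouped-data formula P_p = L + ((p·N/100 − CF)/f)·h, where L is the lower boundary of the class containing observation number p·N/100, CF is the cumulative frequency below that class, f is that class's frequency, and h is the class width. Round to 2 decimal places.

N = 124; target position k = 51/100 · 124 = 63.24.
Cumulative frequencies: 27, 55, 79, 86, 99, 124.
Observation 63.24 falls in the class 100 – <150.
L = 100, CF = 55, f = 24, h = 50.
P51 = 100 + ((63.24 − 55)/24)·50 = 100 + 17.1667 = 117.167.

117.17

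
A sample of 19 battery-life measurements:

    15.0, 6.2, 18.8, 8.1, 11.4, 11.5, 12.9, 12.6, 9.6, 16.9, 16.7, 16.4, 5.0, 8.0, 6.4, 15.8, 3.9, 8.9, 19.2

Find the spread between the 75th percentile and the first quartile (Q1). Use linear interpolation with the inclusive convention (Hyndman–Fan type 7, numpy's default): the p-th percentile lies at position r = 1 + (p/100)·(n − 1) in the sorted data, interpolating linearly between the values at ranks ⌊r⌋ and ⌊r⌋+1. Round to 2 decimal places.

8.05

Sorted: 3.9, 5.0, 6.2, 6.4, 8.0, 8.1, 8.9, 9.6, 11.4, 11.5, 12.6, 12.9, 15.0, 15.8, 16.4, 16.7, 16.9, 18.8, 19.2.
n = 19.
P25: r = 5.5; ranks 5–6 are 8.0, 8.1; interpolating gives 8.05.
P75: r = 14.5; ranks 14–15 are 15.8, 16.4; interpolating gives 16.1.
Difference: 16.1 − 8.05 = 8.05.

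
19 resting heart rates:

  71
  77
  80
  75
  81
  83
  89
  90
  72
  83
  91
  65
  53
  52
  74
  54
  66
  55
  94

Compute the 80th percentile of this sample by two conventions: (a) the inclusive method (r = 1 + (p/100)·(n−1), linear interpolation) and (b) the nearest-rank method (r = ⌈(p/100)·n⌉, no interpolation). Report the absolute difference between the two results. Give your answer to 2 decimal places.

3.60

Sorted: 52, 53, 54, 55, 65, 66, 71, 72, 74, 75, 77, 80, 81, 83, 83, 89, 90, 91, 94.
n = 19.
(a) r = 15.4; between ranks 15 (83) and 16 (89): 85.4.
(b) the nearest-rank method: rank 16 → 89.
|85.4 − 89| = 3.6.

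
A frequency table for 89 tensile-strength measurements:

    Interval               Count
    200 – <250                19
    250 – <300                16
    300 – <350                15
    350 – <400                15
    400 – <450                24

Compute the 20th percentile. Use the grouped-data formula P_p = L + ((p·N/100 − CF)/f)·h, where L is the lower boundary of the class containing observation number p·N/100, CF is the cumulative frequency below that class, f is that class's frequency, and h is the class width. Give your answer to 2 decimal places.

N = 89; target position k = 20/100 · 89 = 17.8.
Cumulative frequencies: 19, 35, 50, 65, 89.
Observation 17.8 falls in the class 200 – <250.
L = 200, CF = 0, f = 19, h = 50.
P20 = 200 + ((17.8 − 0)/19)·50 = 200 + 46.8421 = 246.842.

246.84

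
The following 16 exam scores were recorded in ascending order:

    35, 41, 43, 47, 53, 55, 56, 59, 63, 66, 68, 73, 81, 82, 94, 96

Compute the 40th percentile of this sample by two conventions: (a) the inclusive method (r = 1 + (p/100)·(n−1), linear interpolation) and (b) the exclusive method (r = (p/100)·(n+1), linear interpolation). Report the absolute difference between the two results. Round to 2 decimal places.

0.20

n = 16.
(a) r = 7 → value at rank 7 = 56.
(b) r = 6.8; between ranks 6 (55) and 7 (56): 55.8.
|56 − 55.8| = 0.2.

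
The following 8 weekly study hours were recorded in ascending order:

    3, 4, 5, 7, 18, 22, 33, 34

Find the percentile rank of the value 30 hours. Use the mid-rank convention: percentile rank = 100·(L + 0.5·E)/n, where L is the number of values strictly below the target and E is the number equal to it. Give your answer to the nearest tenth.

75.0

Count below 30: L = 6; count equal: E = 0; n = 8.
Percentile rank = 100·(6 + 0.5·0)/8 = 100·6/8 = 75.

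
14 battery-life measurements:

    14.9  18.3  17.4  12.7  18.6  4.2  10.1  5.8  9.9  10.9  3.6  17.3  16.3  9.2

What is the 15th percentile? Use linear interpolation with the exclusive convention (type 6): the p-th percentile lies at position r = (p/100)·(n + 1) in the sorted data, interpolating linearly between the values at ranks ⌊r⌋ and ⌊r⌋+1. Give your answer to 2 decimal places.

4.60

Sorted: 3.6, 4.2, 5.8, 9.2, 9.9, 10.1, 10.9, 12.7, 14.9, 16.3, 17.3, 17.4, 18.3, 18.6.
n = 14.
r = (15/100)·(14 + 1) = 2.25.
Rank 2 is 4.2 and rank 3 is 5.8.
Interpolate: 4.2 + 0.25·(5.8 − 4.2) = 4.2 + 0.25·1.6 = 4.6.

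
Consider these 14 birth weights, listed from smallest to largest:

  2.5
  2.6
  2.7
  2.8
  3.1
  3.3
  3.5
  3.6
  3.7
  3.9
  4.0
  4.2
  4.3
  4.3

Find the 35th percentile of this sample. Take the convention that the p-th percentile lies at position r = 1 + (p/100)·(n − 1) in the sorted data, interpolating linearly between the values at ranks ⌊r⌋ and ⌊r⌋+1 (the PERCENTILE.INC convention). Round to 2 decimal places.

3.21

n = 14.
r = 1 + (35/100)·(14 − 1) = 1 + 4.55 = 5.55.
Rank 5 is 3.1 and rank 6 is 3.3.
Interpolate: 3.1 + 0.55·(3.3 − 3.1) = 3.1 + 0.55·0.2 = 3.21.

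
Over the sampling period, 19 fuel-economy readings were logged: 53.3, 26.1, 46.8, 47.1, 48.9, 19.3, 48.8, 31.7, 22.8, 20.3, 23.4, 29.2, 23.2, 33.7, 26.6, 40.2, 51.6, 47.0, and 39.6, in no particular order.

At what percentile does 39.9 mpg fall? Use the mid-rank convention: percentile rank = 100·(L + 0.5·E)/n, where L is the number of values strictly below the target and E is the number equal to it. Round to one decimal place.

Sorted: 19.3, 20.3, 22.8, 23.2, 23.4, 26.1, 26.6, 29.2, 31.7, 33.7, 39.6, 40.2, 46.8, 47.0, 47.1, 48.8, 48.9, 51.6, 53.3.
Count below 39.9: L = 11; count equal: E = 0; n = 19.
Percentile rank = 100·(11 + 0.5·0)/19 = 100·11/19 = 57.89.

57.9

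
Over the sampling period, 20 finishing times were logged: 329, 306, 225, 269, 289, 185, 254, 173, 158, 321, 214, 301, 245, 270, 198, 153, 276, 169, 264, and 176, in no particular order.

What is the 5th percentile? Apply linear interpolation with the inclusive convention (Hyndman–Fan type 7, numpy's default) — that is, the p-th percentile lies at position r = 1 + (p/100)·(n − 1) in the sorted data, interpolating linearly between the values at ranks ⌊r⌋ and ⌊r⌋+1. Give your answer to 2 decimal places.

157.75

Sorted: 153, 158, 169, 173, 176, 185, 198, 214, 225, 245, 254, 264, 269, 270, 276, 289, 301, 306, 321, 329.
n = 20.
r = 1 + (5/100)·(20 − 1) = 1 + 0.95 = 1.95.
Rank 1 is 153 and rank 2 is 158.
Interpolate: 153 + 0.95·(158 − 153) = 153 + 0.95·5 = 157.75.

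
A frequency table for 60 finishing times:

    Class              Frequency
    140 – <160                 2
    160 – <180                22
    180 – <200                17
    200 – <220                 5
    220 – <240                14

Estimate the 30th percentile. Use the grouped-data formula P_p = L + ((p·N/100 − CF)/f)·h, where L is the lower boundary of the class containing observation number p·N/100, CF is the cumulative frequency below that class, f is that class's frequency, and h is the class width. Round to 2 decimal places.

174.55

N = 60; target position k = 30/100 · 60 = 18.
Cumulative frequencies: 2, 24, 41, 46, 60.
Observation 18 falls in the class 160 – <180.
L = 160, CF = 2, f = 22, h = 20.
P30 = 160 + ((18 − 2)/22)·20 = 160 + 14.5455 = 174.545.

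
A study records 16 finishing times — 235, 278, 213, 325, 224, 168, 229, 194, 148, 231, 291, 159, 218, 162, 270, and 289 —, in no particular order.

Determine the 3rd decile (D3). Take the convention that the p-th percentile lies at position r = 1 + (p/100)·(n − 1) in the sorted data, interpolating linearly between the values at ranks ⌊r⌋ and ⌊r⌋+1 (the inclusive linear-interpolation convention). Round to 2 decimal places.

203.50

Sorted: 148, 159, 162, 168, 194, 213, 218, 224, 229, 231, 235, 270, 278, 289, 291, 325.
n = 16.
r = 1 + (30/100)·(16 − 1) = 1 + 4.5 = 5.5.
Rank 5 is 194 and rank 6 is 213.
Interpolate: 194 + 0.5·(213 − 194) = 194 + 0.5·19 = 203.5.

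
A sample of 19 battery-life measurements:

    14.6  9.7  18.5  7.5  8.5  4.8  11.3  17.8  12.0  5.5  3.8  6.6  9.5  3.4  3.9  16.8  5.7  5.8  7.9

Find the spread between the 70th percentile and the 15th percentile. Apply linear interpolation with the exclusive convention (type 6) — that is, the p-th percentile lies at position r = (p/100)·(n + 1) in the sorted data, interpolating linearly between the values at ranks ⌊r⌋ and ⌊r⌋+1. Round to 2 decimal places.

Sorted: 3.4, 3.8, 3.9, 4.8, 5.5, 5.7, 5.8, 6.6, 7.5, 7.9, 8.5, 9.5, 9.7, 11.3, 12.0, 14.6, 16.8, 17.8, 18.5.
n = 19.
P15: r = 3 (integer) → 3.9.
P70: r = 14 (integer) → 11.3.
Difference: 11.3 − 3.9 = 7.4.

7.40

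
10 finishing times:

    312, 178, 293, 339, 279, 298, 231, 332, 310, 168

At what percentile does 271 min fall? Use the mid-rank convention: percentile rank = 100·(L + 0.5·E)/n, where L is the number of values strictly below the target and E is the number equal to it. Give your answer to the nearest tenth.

Sorted: 168, 178, 231, 279, 293, 298, 310, 312, 332, 339.
Count below 271: L = 3; count equal: E = 0; n = 10.
Percentile rank = 100·(3 + 0.5·0)/10 = 100·3/10 = 30.

30.0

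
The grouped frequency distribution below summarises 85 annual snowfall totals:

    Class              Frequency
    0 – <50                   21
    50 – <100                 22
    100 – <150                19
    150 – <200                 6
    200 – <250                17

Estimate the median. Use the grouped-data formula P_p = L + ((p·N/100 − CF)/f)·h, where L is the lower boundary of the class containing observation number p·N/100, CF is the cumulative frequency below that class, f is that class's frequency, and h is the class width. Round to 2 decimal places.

N = 85; target position k = 50/100 · 85 = 42.5.
Cumulative frequencies: 21, 43, 62, 68, 85.
Observation 42.5 falls in the class 50 – <100.
L = 50, CF = 21, f = 22, h = 50.
P50 = 50 + ((42.5 − 21)/22)·50 = 50 + 48.8636 = 98.8636.

98.86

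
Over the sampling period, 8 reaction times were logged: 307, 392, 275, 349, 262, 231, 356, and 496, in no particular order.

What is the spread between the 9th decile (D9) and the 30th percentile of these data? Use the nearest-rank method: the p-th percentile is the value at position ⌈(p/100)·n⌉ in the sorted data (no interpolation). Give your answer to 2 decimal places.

221.00

Sorted: 231, 262, 275, 307, 349, 356, 392, 496.
n = 8.
P30: rank ⌈30/100·8⌉ = 3 → 275.
P90: rank ⌈90/100·8⌉ = 8 → 496.
Difference: 496 − 275 = 221.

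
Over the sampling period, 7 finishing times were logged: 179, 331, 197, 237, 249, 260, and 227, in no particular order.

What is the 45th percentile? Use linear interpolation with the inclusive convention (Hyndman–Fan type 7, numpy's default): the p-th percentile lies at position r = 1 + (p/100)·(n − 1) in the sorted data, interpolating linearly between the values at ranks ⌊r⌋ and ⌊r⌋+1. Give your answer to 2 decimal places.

Sorted: 179, 197, 227, 237, 249, 260, 331.
n = 7.
r = 1 + (45/100)·(7 − 1) = 1 + 2.7 = 3.7.
Rank 3 is 227 and rank 4 is 237.
Interpolate: 227 + 0.7·(237 − 227) = 227 + 0.7·10 = 234.

234.00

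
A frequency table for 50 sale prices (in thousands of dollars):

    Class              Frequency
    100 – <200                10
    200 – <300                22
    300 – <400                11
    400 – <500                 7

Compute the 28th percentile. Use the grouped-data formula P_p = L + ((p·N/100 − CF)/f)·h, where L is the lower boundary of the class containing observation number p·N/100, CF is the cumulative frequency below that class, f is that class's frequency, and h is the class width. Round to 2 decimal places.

218.18

N = 50; target position k = 28/100 · 50 = 14.
Cumulative frequencies: 10, 32, 43, 50.
Observation 14 falls in the class 200 – <300.
L = 200, CF = 10, f = 22, h = 100.
P28 = 200 + ((14 − 10)/22)·100 = 200 + 18.1818 = 218.182.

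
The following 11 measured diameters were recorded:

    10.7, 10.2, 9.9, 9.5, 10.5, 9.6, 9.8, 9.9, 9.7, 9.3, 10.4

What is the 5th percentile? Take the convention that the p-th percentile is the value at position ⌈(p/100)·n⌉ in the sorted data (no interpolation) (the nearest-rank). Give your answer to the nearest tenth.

Sorted: 9.3, 9.5, 9.6, 9.7, 9.8, 9.9, 9.9, 10.2, 10.4, 10.5, 10.7.
n = 11.
Position = ⌈5/100 · 11⌉ = ⌈0.55⌉ = 1.
The value at rank 1 is 9.3.

9.3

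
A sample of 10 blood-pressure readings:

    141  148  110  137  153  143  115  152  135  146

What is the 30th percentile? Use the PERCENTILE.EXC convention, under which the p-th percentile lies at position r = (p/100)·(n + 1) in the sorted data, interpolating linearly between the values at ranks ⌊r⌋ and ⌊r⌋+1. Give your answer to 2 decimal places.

Sorted: 110, 115, 135, 137, 141, 143, 146, 148, 152, 153.
n = 10.
r = (30/100)·(10 + 1) = 3.3.
Rank 3 is 135 and rank 4 is 137.
Interpolate: 135 + 0.3·(137 − 135) = 135 + 0.3·2 = 135.6.

135.60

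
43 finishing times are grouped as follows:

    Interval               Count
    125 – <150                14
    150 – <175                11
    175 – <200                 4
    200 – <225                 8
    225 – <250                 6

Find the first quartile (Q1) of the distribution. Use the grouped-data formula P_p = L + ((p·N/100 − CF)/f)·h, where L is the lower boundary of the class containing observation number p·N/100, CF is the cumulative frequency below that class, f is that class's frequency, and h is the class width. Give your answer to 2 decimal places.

144.20

N = 43; target position k = 25/100 · 43 = 10.75.
Cumulative frequencies: 14, 25, 29, 37, 43.
Observation 10.75 falls in the class 125 – <150.
L = 125, CF = 0, f = 14, h = 25.
P25 = 125 + ((10.75 − 0)/14)·25 = 125 + 19.1964 = 144.196.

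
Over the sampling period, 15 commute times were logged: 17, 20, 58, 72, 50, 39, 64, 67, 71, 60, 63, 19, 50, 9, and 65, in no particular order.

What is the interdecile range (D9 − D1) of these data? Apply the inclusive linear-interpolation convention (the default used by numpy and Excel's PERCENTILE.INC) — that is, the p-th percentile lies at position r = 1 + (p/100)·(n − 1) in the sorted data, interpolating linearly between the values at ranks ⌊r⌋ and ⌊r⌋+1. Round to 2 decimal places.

51.60

Sorted: 9, 17, 19, 20, 39, 50, 50, 58, 60, 63, 64, 65, 67, 71, 72.
n = 15.
P10: r = 2.4; ranks 2–3 are 17, 19; interpolating gives 17.8.
P90: r = 13.6; ranks 13–14 are 67, 71; interpolating gives 69.4.
Difference: 69.4 − 17.8 = 51.6.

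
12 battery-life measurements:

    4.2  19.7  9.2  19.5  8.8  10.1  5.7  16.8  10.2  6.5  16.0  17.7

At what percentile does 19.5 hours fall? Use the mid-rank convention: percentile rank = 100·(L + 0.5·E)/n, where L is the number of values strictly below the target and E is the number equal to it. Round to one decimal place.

87.5

Sorted: 4.2, 5.7, 6.5, 8.8, 9.2, 10.1, 10.2, 16.0, 16.8, 17.7, 19.5, 19.7.
Count below 19.5: L = 10; count equal: E = 1; n = 12.
Percentile rank = 100·(10 + 0.5·1)/12 = 100·10.5/12 = 87.5.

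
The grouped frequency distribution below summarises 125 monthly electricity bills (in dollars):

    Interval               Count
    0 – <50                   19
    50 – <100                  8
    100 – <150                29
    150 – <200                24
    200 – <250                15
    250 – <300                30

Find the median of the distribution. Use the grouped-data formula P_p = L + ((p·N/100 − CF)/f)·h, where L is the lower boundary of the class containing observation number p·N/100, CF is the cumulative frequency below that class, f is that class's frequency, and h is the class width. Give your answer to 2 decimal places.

163.54

N = 125; target position k = 50/100 · 125 = 62.5.
Cumulative frequencies: 19, 27, 56, 80, 95, 125.
Observation 62.5 falls in the class 150 – <200.
L = 150, CF = 56, f = 24, h = 50.
P50 = 150 + ((62.5 − 56)/24)·50 = 150 + 13.5417 = 163.542.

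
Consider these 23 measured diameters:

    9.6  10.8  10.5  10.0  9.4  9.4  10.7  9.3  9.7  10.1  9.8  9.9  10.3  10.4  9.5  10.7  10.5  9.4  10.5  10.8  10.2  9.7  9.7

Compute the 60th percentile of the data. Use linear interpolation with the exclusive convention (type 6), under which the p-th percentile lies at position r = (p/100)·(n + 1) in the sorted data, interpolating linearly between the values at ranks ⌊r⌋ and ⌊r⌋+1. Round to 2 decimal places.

Sorted: 9.3, 9.4, 9.4, 9.4, 9.5, 9.6, 9.7, 9.7, 9.7, 9.8, 9.9, 10.0, 10.1, 10.2, 10.3, 10.4, 10.5, 10.5, 10.5, 10.7, 10.7, 10.8, 10.8.
n = 23.
r = (60/100)·(23 + 1) = 14.4.
Rank 14 is 10.2 and rank 15 is 10.3.
Interpolate: 10.2 + 0.4·(10.3 − 10.2) = 10.2 + 0.4·0.1 = 10.24.

10.24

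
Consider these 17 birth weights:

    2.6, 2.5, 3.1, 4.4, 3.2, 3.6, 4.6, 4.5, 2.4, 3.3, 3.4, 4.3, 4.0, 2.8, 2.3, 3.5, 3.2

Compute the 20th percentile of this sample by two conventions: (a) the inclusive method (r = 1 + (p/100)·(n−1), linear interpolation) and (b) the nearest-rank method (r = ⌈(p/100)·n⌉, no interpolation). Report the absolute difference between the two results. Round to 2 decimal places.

Sorted: 2.3, 2.4, 2.5, 2.6, 2.8, 3.1, 3.2, 3.2, 3.3, 3.4, 3.5, 3.6, 4.0, 4.3, 4.4, 4.5, 4.6.
n = 17.
(a) r = 4.2; between ranks 4 (2.6) and 5 (2.8): 2.64.
(b) the nearest-rank method: rank 4 → 2.6.
|2.64 − 2.6| = 0.04.

0.04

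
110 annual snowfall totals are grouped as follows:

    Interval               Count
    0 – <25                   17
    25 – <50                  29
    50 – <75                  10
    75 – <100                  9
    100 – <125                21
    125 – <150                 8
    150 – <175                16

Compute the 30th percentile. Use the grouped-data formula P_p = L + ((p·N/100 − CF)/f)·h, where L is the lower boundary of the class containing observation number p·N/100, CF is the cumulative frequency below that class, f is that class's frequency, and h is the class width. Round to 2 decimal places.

N = 110; target position k = 30/100 · 110 = 33.
Cumulative frequencies: 17, 46, 56, 65, 86, 94, 110.
Observation 33 falls in the class 25 – <50.
L = 25, CF = 17, f = 29, h = 25.
P30 = 25 + ((33 − 17)/29)·25 = 25 + 13.7931 = 38.7931.

38.79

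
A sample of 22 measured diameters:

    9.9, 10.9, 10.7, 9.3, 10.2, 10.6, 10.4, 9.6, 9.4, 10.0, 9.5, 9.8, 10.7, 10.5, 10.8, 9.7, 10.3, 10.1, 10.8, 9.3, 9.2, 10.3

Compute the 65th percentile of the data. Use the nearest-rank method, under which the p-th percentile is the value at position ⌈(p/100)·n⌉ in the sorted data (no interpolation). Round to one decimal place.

Sorted: 9.2, 9.3, 9.3, 9.4, 9.5, 9.6, 9.7, 9.8, 9.9, 10.0, 10.1, 10.2, 10.3, 10.3, 10.4, 10.5, 10.6, 10.7, 10.7, 10.8, 10.8, 10.9.
n = 22.
Position = ⌈65/100 · 22⌉ = ⌈14.3⌉ = 15.
The value at rank 15 is 10.4.

10.4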